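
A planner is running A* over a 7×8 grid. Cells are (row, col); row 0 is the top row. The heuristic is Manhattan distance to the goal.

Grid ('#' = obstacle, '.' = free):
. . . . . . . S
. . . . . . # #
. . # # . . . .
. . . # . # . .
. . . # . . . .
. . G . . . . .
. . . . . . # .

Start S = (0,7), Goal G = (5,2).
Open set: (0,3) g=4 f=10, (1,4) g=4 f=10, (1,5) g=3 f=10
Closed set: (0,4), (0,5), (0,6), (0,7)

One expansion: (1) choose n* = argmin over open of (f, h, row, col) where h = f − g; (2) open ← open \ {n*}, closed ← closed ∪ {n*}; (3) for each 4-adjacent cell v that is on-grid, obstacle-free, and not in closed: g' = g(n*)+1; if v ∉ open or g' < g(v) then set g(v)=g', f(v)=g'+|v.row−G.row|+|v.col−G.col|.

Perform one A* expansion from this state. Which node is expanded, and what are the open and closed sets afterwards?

step 1: expand (0,3) (f=10, h=6) → closed; open now [(0,2) g=5 f=10, (1,3) g=5 f=10, (1,4) g=4 f=10, (1,5) g=3 f=10]

expanded=(0,3); open=[(0,2) g=5 f=10, (1,3) g=5 f=10, (1,4) g=4 f=10, (1,5) g=3 f=10]; closed=[(0,3), (0,4), (0,5), (0,6), (0,7)]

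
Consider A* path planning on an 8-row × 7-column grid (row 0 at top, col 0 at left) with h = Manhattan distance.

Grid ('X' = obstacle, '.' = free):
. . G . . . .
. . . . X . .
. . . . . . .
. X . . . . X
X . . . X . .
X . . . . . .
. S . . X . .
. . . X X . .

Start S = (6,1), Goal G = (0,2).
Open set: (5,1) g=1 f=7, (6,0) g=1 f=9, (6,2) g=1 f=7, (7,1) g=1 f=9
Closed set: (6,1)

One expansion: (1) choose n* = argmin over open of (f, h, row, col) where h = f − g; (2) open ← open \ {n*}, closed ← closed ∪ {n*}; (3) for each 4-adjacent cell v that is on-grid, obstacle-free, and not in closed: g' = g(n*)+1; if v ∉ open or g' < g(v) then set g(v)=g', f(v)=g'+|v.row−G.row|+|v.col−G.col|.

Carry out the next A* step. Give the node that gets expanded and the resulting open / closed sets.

expanded=(5,1); open=[(4,1) g=2 f=7, (5,2) g=2 f=7, (6,0) g=1 f=9, (6,2) g=1 f=7, (7,1) g=1 f=9]; closed=[(5,1), (6,1)]

step 1: expand (5,1) (f=7, h=6) → closed; open now [(4,1) g=2 f=7, (5,2) g=2 f=7, (6,0) g=1 f=9, (6,2) g=1 f=7, (7,1) g=1 f=9]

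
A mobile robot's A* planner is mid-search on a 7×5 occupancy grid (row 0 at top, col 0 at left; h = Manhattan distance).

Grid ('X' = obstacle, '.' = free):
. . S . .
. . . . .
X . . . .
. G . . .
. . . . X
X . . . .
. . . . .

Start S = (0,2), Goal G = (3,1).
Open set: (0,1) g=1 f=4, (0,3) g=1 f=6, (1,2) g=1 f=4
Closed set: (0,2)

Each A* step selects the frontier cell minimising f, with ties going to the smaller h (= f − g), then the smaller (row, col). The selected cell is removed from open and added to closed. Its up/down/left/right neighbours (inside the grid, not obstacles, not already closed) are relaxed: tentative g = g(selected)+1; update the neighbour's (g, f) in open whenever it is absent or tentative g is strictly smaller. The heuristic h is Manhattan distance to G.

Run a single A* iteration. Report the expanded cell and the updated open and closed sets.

expanded=(0,1); open=[(0,0) g=2 f=6, (0,3) g=1 f=6, (1,1) g=2 f=4, (1,2) g=1 f=4]; closed=[(0,1), (0,2)]

step 1: expand (0,1) (f=4, h=3) → closed; open now [(0,0) g=2 f=6, (0,3) g=1 f=6, (1,1) g=2 f=4, (1,2) g=1 f=4]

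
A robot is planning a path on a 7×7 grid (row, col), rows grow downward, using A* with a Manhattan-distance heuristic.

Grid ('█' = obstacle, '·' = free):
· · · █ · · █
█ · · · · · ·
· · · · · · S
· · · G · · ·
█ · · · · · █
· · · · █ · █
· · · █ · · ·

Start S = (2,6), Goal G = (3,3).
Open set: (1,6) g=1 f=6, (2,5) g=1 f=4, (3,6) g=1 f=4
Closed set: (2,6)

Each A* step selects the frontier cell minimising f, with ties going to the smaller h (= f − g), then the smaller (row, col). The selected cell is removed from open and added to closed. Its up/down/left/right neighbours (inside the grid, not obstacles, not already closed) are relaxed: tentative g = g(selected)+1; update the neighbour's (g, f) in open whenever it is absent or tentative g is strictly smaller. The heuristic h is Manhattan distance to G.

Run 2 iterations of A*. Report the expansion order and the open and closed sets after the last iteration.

order=[(2,5) → (2,4)]; open=[(1,4) g=3 f=6, (1,5) g=2 f=6, (1,6) g=1 f=6, (2,3) g=3 f=4, (3,4) g=3 f=4, (3,5) g=2 f=4, (3,6) g=1 f=4]; closed=[(2,4), (2,5), (2,6)]

step 1: expand (2,5) (f=4, h=3) → closed; open now [(1,5) g=2 f=6, (1,6) g=1 f=6, (2,4) g=2 f=4, (3,5) g=2 f=4, (3,6) g=1 f=4]
step 2: expand (2,4) (f=4, h=2) → closed; open now [(1,4) g=3 f=6, (1,5) g=2 f=6, (1,6) g=1 f=6, (2,3) g=3 f=4, (3,4) g=3 f=4, (3,5) g=2 f=4, (3,6) g=1 f=4]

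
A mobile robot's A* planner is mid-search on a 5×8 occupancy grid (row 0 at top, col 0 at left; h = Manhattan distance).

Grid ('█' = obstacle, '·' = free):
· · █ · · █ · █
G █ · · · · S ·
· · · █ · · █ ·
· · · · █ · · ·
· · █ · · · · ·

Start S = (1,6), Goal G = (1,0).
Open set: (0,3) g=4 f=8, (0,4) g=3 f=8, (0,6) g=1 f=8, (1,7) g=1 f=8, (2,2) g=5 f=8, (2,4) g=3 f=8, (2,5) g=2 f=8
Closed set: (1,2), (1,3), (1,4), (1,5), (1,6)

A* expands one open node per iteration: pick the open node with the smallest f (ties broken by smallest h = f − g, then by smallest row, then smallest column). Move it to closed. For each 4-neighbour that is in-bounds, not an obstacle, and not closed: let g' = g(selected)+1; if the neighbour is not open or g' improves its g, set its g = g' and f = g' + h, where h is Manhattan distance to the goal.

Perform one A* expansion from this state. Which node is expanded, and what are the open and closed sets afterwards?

expanded=(2,2); open=[(0,3) g=4 f=8, (0,4) g=3 f=8, (0,6) g=1 f=8, (1,7) g=1 f=8, (2,1) g=6 f=8, (2,4) g=3 f=8, (2,5) g=2 f=8, (3,2) g=6 f=10]; closed=[(1,2), (1,3), (1,4), (1,5), (1,6), (2,2)]

step 1: expand (2,2) (f=8, h=3) → closed; open now [(0,3) g=4 f=8, (0,4) g=3 f=8, (0,6) g=1 f=8, (1,7) g=1 f=8, (2,1) g=6 f=8, (2,4) g=3 f=8, (2,5) g=2 f=8, (3,2) g=6 f=10]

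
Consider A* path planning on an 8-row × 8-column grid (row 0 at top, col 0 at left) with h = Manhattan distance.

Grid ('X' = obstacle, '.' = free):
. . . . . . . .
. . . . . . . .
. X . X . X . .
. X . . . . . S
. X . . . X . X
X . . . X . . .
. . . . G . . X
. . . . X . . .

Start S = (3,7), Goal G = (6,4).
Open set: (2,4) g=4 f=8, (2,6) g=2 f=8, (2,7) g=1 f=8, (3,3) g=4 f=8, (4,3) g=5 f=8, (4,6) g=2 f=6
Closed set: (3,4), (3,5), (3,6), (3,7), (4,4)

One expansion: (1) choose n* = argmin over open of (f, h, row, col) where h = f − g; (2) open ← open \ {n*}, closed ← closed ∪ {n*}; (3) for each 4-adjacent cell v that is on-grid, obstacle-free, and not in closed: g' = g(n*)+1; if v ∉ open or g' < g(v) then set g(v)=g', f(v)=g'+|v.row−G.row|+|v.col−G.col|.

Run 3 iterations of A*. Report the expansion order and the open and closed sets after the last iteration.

order=[(4,6) → (5,6) → (5,5)]; open=[(2,4) g=4 f=8, (2,6) g=2 f=8, (2,7) g=1 f=8, (3,3) g=4 f=8, (4,3) g=5 f=8, (5,7) g=4 f=8, (6,5) g=5 f=6, (6,6) g=4 f=6]; closed=[(3,4), (3,5), (3,6), (3,7), (4,4), (4,6), (5,5), (5,6)]

step 1: expand (4,6) (f=6, h=4) → closed; open now [(2,4) g=4 f=8, (2,6) g=2 f=8, (2,7) g=1 f=8, (3,3) g=4 f=8, (4,3) g=5 f=8, (5,6) g=3 f=6]
step 2: expand (5,6) (f=6, h=3) → closed; open now [(2,4) g=4 f=8, (2,6) g=2 f=8, (2,7) g=1 f=8, (3,3) g=4 f=8, (4,3) g=5 f=8, (5,5) g=4 f=6, (5,7) g=4 f=8, (6,6) g=4 f=6]
step 3: expand (5,5) (f=6, h=2) → closed; open now [(2,4) g=4 f=8, (2,6) g=2 f=8, (2,7) g=1 f=8, (3,3) g=4 f=8, (4,3) g=5 f=8, (5,7) g=4 f=8, (6,5) g=5 f=6, (6,6) g=4 f=6]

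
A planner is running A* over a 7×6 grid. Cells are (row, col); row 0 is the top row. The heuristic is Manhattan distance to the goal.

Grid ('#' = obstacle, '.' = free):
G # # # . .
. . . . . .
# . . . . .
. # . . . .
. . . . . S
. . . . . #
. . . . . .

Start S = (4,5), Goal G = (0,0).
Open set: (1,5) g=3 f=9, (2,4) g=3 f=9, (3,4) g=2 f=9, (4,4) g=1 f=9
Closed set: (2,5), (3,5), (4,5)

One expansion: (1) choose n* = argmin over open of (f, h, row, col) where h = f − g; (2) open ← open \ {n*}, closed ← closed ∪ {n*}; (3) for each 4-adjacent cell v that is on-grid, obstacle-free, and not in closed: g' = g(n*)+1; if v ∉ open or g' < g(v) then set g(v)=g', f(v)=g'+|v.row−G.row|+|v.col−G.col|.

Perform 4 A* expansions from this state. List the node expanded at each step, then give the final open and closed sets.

step 1: expand (1,5) (f=9, h=6) → closed; open now [(0,5) g=4 f=9, (1,4) g=4 f=9, (2,4) g=3 f=9, (3,4) g=2 f=9, (4,4) g=1 f=9]
step 2: expand (0,5) (f=9, h=5) → closed; open now [(0,4) g=5 f=9, (1,4) g=4 f=9, (2,4) g=3 f=9, (3,4) g=2 f=9, (4,4) g=1 f=9]
step 3: expand (0,4) (f=9, h=4) → closed; open now [(1,4) g=4 f=9, (2,4) g=3 f=9, (3,4) g=2 f=9, (4,4) g=1 f=9]
step 4: expand (1,4) (f=9, h=5) → closed; open now [(1,3) g=5 f=9, (2,4) g=3 f=9, (3,4) g=2 f=9, (4,4) g=1 f=9]

order=[(1,5) → (0,5) → (0,4) → (1,4)]; open=[(1,3) g=5 f=9, (2,4) g=3 f=9, (3,4) g=2 f=9, (4,4) g=1 f=9]; closed=[(0,4), (0,5), (1,4), (1,5), (2,5), (3,5), (4,5)]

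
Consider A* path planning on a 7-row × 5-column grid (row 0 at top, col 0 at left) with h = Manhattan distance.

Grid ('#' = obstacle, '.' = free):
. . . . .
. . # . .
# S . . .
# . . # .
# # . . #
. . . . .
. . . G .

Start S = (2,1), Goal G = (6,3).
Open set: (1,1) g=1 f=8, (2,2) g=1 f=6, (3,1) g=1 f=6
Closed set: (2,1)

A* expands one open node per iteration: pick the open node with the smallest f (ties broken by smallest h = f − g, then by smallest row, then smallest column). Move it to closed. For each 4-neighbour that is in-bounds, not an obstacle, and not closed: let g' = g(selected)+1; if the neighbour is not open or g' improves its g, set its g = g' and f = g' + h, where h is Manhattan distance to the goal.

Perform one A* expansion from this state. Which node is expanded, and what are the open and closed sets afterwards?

expanded=(2,2); open=[(1,1) g=1 f=8, (2,3) g=2 f=6, (3,1) g=1 f=6, (3,2) g=2 f=6]; closed=[(2,1), (2,2)]

step 1: expand (2,2) (f=6, h=5) → closed; open now [(1,1) g=1 f=8, (2,3) g=2 f=6, (3,1) g=1 f=6, (3,2) g=2 f=6]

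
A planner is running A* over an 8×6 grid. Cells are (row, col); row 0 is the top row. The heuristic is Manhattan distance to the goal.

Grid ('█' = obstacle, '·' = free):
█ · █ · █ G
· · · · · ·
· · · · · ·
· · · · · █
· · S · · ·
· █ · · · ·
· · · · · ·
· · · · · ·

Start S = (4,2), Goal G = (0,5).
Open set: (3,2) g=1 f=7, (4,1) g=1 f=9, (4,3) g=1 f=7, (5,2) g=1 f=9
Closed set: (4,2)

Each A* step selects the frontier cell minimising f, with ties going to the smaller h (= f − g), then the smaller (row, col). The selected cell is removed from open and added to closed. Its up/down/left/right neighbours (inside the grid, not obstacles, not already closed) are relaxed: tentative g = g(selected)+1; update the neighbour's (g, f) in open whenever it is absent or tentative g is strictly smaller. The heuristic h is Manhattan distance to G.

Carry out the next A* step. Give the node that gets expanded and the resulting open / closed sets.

step 1: expand (3,2) (f=7, h=6) → closed; open now [(2,2) g=2 f=7, (3,1) g=2 f=9, (3,3) g=2 f=7, (4,1) g=1 f=9, (4,3) g=1 f=7, (5,2) g=1 f=9]

expanded=(3,2); open=[(2,2) g=2 f=7, (3,1) g=2 f=9, (3,3) g=2 f=7, (4,1) g=1 f=9, (4,3) g=1 f=7, (5,2) g=1 f=9]; closed=[(3,2), (4,2)]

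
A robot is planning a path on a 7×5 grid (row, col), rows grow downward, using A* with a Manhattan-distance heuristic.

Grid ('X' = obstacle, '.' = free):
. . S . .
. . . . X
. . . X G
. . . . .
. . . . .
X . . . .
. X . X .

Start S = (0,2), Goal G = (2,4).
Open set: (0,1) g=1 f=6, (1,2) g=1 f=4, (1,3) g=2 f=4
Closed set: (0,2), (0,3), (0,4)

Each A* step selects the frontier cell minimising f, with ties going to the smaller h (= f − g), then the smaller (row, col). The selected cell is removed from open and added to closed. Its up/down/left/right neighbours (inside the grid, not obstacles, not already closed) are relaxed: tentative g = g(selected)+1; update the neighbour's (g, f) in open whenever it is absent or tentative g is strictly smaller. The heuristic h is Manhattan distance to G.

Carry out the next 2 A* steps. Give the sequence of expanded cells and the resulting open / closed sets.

order=[(1,3) → (1,2)]; open=[(0,1) g=1 f=6, (1,1) g=2 f=6, (2,2) g=2 f=4]; closed=[(0,2), (0,3), (0,4), (1,2), (1,3)]

step 1: expand (1,3) (f=4, h=2) → closed; open now [(0,1) g=1 f=6, (1,2) g=1 f=4]
step 2: expand (1,2) (f=4, h=3) → closed; open now [(0,1) g=1 f=6, (1,1) g=2 f=6, (2,2) g=2 f=4]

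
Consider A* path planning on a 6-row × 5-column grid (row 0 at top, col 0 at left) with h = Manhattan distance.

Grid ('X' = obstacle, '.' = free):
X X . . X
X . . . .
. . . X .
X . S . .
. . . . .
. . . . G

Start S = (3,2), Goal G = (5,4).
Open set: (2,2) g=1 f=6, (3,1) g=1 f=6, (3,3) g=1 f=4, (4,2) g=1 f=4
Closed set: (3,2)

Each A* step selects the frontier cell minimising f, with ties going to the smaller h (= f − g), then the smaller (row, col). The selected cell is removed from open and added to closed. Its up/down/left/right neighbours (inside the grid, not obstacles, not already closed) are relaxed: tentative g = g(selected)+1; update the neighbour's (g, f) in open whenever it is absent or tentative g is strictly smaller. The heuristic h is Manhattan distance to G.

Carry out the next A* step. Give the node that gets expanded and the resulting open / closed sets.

expanded=(3,3); open=[(2,2) g=1 f=6, (3,1) g=1 f=6, (3,4) g=2 f=4, (4,2) g=1 f=4, (4,3) g=2 f=4]; closed=[(3,2), (3,3)]

step 1: expand (3,3) (f=4, h=3) → closed; open now [(2,2) g=1 f=6, (3,1) g=1 f=6, (3,4) g=2 f=4, (4,2) g=1 f=4, (4,3) g=2 f=4]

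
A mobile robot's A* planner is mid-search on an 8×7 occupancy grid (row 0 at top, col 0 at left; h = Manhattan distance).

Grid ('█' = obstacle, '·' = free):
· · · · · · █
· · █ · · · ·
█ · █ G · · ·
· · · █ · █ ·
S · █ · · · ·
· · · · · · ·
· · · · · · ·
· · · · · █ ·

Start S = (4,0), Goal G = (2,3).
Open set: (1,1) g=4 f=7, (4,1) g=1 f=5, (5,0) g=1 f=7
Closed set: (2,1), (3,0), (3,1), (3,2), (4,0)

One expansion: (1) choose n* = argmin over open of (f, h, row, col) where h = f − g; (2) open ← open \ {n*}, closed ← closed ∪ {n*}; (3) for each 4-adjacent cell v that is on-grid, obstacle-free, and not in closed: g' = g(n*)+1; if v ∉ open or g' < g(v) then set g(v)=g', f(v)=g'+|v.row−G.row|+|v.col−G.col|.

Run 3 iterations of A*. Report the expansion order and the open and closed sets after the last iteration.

order=[(4,1) → (1,1) → (5,1)]; open=[(0,1) g=5 f=9, (1,0) g=5 f=9, (5,0) g=1 f=7, (5,2) g=3 f=7, (6,1) g=3 f=9]; closed=[(1,1), (2,1), (3,0), (3,1), (3,2), (4,0), (4,1), (5,1)]

step 1: expand (4,1) (f=5, h=4) → closed; open now [(1,1) g=4 f=7, (5,0) g=1 f=7, (5,1) g=2 f=7]
step 2: expand (1,1) (f=7, h=3) → closed; open now [(0,1) g=5 f=9, (1,0) g=5 f=9, (5,0) g=1 f=7, (5,1) g=2 f=7]
step 3: expand (5,1) (f=7, h=5) → closed; open now [(0,1) g=5 f=9, (1,0) g=5 f=9, (5,0) g=1 f=7, (5,2) g=3 f=7, (6,1) g=3 f=9]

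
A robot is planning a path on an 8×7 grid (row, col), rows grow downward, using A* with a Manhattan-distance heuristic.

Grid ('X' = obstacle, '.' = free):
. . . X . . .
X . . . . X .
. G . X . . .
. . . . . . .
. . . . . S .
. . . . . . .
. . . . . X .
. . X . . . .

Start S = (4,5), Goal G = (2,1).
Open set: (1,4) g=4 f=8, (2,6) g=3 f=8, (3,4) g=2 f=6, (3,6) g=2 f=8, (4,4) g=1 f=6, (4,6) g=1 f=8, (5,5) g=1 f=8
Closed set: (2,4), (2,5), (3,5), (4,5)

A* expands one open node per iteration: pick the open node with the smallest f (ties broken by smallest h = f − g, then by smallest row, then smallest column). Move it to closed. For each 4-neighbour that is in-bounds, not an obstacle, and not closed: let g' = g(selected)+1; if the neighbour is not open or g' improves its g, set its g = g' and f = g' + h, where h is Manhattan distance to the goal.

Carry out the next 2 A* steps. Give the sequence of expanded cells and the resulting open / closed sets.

order=[(3,4) → (3,3)]; open=[(1,4) g=4 f=8, (2,6) g=3 f=8, (3,2) g=4 f=6, (3,6) g=2 f=8, (4,3) g=4 f=8, (4,4) g=1 f=6, (4,6) g=1 f=8, (5,5) g=1 f=8]; closed=[(2,4), (2,5), (3,3), (3,4), (3,5), (4,5)]

step 1: expand (3,4) (f=6, h=4) → closed; open now [(1,4) g=4 f=8, (2,6) g=3 f=8, (3,3) g=3 f=6, (3,6) g=2 f=8, (4,4) g=1 f=6, (4,6) g=1 f=8, (5,5) g=1 f=8]
step 2: expand (3,3) (f=6, h=3) → closed; open now [(1,4) g=4 f=8, (2,6) g=3 f=8, (3,2) g=4 f=6, (3,6) g=2 f=8, (4,3) g=4 f=8, (4,4) g=1 f=6, (4,6) g=1 f=8, (5,5) g=1 f=8]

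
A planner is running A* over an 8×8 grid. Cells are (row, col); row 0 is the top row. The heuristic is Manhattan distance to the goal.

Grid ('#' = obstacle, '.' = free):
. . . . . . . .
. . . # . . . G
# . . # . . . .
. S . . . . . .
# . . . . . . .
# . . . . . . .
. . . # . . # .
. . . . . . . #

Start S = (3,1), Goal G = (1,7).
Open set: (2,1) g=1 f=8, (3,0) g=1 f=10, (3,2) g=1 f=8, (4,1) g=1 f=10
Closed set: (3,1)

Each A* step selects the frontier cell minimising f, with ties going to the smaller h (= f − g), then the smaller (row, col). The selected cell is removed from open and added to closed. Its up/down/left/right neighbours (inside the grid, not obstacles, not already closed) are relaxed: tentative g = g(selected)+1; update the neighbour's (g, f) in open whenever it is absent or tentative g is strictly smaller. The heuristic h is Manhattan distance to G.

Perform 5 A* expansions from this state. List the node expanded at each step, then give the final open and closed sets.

step 1: expand (2,1) (f=8, h=7) → closed; open now [(1,1) g=2 f=8, (2,2) g=2 f=8, (3,0) g=1 f=10, (3,2) g=1 f=8, (4,1) g=1 f=10]
step 2: expand (1,1) (f=8, h=6) → closed; open now [(0,1) g=3 f=10, (1,0) g=3 f=10, (1,2) g=3 f=8, (2,2) g=2 f=8, (3,0) g=1 f=10, (3,2) g=1 f=8, (4,1) g=1 f=10]
step 3: expand (1,2) (f=8, h=5) → closed; open now [(0,1) g=3 f=10, (0,2) g=4 f=10, (1,0) g=3 f=10, (2,2) g=2 f=8, (3,0) g=1 f=10, (3,2) g=1 f=8, (4,1) g=1 f=10]
step 4: expand (2,2) (f=8, h=6) → closed; open now [(0,1) g=3 f=10, (0,2) g=4 f=10, (1,0) g=3 f=10, (3,0) g=1 f=10, (3,2) g=1 f=8, (4,1) g=1 f=10]
step 5: expand (3,2) (f=8, h=7) → closed; open now [(0,1) g=3 f=10, (0,2) g=4 f=10, (1,0) g=3 f=10, (3,0) g=1 f=10, (3,3) g=2 f=8, (4,1) g=1 f=10, (4,2) g=2 f=10]

order=[(2,1) → (1,1) → (1,2) → (2,2) → (3,2)]; open=[(0,1) g=3 f=10, (0,2) g=4 f=10, (1,0) g=3 f=10, (3,0) g=1 f=10, (3,3) g=2 f=8, (4,1) g=1 f=10, (4,2) g=2 f=10]; closed=[(1,1), (1,2), (2,1), (2,2), (3,1), (3,2)]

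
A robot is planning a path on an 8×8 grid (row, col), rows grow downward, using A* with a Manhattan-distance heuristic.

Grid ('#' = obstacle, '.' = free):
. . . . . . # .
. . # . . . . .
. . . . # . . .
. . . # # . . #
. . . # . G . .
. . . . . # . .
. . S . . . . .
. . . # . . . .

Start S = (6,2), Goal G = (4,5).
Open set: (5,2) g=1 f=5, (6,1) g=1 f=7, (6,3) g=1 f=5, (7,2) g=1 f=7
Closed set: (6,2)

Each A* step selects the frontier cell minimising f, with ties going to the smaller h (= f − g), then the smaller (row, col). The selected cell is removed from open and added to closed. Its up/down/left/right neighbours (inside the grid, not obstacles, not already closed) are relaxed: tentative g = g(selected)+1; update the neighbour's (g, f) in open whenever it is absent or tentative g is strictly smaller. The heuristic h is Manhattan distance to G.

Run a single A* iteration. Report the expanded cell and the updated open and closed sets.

step 1: expand (5,2) (f=5, h=4) → closed; open now [(4,2) g=2 f=5, (5,1) g=2 f=7, (5,3) g=2 f=5, (6,1) g=1 f=7, (6,3) g=1 f=5, (7,2) g=1 f=7]

expanded=(5,2); open=[(4,2) g=2 f=5, (5,1) g=2 f=7, (5,3) g=2 f=5, (6,1) g=1 f=7, (6,3) g=1 f=5, (7,2) g=1 f=7]; closed=[(5,2), (6,2)]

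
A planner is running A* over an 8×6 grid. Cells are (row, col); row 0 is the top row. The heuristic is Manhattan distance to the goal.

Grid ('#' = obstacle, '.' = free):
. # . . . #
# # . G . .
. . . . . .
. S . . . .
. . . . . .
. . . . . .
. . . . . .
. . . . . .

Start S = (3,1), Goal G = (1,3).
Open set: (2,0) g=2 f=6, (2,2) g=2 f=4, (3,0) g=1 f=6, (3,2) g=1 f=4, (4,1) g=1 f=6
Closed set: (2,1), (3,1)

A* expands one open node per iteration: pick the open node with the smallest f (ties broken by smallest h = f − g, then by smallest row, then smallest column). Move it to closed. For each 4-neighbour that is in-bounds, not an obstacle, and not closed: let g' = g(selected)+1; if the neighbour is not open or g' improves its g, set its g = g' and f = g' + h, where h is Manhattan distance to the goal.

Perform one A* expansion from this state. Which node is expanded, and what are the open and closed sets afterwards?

expanded=(2,2); open=[(1,2) g=3 f=4, (2,0) g=2 f=6, (2,3) g=3 f=4, (3,0) g=1 f=6, (3,2) g=1 f=4, (4,1) g=1 f=6]; closed=[(2,1), (2,2), (3,1)]

step 1: expand (2,2) (f=4, h=2) → closed; open now [(1,2) g=3 f=4, (2,0) g=2 f=6, (2,3) g=3 f=4, (3,0) g=1 f=6, (3,2) g=1 f=4, (4,1) g=1 f=6]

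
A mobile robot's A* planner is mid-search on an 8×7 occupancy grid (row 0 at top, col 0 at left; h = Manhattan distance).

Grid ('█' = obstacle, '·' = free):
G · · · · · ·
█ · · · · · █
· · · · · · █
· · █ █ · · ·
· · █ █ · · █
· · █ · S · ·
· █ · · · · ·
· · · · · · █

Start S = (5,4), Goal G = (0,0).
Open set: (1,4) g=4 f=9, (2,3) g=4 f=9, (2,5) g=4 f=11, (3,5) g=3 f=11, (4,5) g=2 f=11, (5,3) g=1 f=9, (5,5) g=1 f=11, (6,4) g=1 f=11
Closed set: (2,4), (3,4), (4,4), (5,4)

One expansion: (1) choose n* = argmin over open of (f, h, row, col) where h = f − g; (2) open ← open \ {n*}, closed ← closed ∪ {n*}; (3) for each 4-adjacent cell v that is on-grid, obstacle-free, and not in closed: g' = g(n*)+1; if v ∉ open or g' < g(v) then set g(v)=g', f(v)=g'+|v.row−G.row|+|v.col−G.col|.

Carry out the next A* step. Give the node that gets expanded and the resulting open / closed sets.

step 1: expand (1,4) (f=9, h=5) → closed; open now [(0,4) g=5 f=9, (1,3) g=5 f=9, (1,5) g=5 f=11, (2,3) g=4 f=9, (2,5) g=4 f=11, (3,5) g=3 f=11, (4,5) g=2 f=11, (5,3) g=1 f=9, (5,5) g=1 f=11, (6,4) g=1 f=11]

expanded=(1,4); open=[(0,4) g=5 f=9, (1,3) g=5 f=9, (1,5) g=5 f=11, (2,3) g=4 f=9, (2,5) g=4 f=11, (3,5) g=3 f=11, (4,5) g=2 f=11, (5,3) g=1 f=9, (5,5) g=1 f=11, (6,4) g=1 f=11]; closed=[(1,4), (2,4), (3,4), (4,4), (5,4)]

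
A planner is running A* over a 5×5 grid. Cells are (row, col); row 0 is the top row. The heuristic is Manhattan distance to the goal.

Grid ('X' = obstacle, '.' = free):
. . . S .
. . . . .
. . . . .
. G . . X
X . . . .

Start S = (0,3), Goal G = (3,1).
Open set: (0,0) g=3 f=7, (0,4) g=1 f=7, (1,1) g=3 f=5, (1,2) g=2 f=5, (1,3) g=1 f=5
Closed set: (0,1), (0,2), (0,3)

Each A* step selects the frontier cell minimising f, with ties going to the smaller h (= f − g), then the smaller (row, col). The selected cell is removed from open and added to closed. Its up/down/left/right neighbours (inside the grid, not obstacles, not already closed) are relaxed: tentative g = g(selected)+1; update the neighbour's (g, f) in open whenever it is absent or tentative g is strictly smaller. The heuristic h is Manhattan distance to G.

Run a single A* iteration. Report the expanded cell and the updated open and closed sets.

expanded=(1,1); open=[(0,0) g=3 f=7, (0,4) g=1 f=7, (1,0) g=4 f=7, (1,2) g=2 f=5, (1,3) g=1 f=5, (2,1) g=4 f=5]; closed=[(0,1), (0,2), (0,3), (1,1)]

step 1: expand (1,1) (f=5, h=2) → closed; open now [(0,0) g=3 f=7, (0,4) g=1 f=7, (1,0) g=4 f=7, (1,2) g=2 f=5, (1,3) g=1 f=5, (2,1) g=4 f=5]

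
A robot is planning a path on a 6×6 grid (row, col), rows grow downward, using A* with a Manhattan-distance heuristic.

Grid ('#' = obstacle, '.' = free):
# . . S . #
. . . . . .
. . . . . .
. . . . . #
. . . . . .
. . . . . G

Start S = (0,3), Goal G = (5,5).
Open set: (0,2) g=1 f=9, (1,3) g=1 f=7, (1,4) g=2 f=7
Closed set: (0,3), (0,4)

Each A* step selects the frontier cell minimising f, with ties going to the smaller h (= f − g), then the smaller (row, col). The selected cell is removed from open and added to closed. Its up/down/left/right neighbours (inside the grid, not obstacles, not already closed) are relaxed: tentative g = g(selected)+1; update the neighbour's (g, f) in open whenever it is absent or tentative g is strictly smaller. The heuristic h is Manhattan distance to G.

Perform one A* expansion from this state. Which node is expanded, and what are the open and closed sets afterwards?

expanded=(1,4); open=[(0,2) g=1 f=9, (1,3) g=1 f=7, (1,5) g=3 f=7, (2,4) g=3 f=7]; closed=[(0,3), (0,4), (1,4)]

step 1: expand (1,4) (f=7, h=5) → closed; open now [(0,2) g=1 f=9, (1,3) g=1 f=7, (1,5) g=3 f=7, (2,4) g=3 f=7]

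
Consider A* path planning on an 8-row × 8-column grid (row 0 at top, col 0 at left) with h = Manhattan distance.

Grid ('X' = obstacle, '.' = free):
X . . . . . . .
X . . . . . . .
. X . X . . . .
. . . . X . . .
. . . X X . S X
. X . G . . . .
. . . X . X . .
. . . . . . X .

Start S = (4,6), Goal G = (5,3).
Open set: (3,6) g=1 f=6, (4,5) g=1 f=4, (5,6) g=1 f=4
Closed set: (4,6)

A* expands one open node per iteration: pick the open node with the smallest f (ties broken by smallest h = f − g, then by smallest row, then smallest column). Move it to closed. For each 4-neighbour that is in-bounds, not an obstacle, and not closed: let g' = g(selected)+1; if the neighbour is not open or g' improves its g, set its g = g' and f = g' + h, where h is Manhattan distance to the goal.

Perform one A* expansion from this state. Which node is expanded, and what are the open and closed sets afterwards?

expanded=(4,5); open=[(3,5) g=2 f=6, (3,6) g=1 f=6, (5,5) g=2 f=4, (5,6) g=1 f=4]; closed=[(4,5), (4,6)]

step 1: expand (4,5) (f=4, h=3) → closed; open now [(3,5) g=2 f=6, (3,6) g=1 f=6, (5,5) g=2 f=4, (5,6) g=1 f=4]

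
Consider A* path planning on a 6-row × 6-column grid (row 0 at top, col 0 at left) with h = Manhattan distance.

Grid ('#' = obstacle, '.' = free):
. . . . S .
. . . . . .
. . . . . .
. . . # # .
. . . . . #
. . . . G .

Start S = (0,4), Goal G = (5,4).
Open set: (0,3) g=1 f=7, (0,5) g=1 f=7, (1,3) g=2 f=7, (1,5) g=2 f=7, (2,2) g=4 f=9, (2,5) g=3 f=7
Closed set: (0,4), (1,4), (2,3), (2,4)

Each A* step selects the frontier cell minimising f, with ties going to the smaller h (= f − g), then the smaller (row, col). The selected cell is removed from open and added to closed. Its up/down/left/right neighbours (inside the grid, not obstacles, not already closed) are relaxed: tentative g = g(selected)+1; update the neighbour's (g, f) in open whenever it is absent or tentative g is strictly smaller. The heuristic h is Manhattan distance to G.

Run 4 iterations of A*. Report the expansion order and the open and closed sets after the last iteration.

order=[(2,5) → (3,5) → (1,3) → (1,5)]; open=[(0,3) g=1 f=7, (0,5) g=1 f=7, (1,2) g=3 f=9, (2,2) g=4 f=9]; closed=[(0,4), (1,3), (1,4), (1,5), (2,3), (2,4), (2,5), (3,5)]

step 1: expand (2,5) (f=7, h=4) → closed; open now [(0,3) g=1 f=7, (0,5) g=1 f=7, (1,3) g=2 f=7, (1,5) g=2 f=7, (2,2) g=4 f=9, (3,5) g=4 f=7]
step 2: expand (3,5) (f=7, h=3) → closed; open now [(0,3) g=1 f=7, (0,5) g=1 f=7, (1,3) g=2 f=7, (1,5) g=2 f=7, (2,2) g=4 f=9]
step 3: expand (1,3) (f=7, h=5) → closed; open now [(0,3) g=1 f=7, (0,5) g=1 f=7, (1,2) g=3 f=9, (1,5) g=2 f=7, (2,2) g=4 f=9]
step 4: expand (1,5) (f=7, h=5) → closed; open now [(0,3) g=1 f=7, (0,5) g=1 f=7, (1,2) g=3 f=9, (2,2) g=4 f=9]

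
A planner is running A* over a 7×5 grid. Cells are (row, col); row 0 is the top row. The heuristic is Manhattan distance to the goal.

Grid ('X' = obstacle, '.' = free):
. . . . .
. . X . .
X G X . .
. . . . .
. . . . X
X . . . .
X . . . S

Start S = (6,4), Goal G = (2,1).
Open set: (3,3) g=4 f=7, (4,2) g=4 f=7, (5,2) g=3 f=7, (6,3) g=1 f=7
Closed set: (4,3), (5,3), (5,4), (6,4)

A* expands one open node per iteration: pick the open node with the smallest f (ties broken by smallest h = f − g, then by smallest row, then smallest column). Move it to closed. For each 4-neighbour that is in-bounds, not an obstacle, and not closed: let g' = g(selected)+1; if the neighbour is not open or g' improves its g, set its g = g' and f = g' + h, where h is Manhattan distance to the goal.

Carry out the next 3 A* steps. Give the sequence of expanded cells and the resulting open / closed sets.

step 1: expand (3,3) (f=7, h=3) → closed; open now [(2,3) g=5 f=7, (3,2) g=5 f=7, (3,4) g=5 f=9, (4,2) g=4 f=7, (5,2) g=3 f=7, (6,3) g=1 f=7]
step 2: expand (2,3) (f=7, h=2) → closed; open now [(1,3) g=6 f=9, (2,4) g=6 f=9, (3,2) g=5 f=7, (3,4) g=5 f=9, (4,2) g=4 f=7, (5,2) g=3 f=7, (6,3) g=1 f=7]
step 3: expand (3,2) (f=7, h=2) → closed; open now [(1,3) g=6 f=9, (2,4) g=6 f=9, (3,1) g=6 f=7, (3,4) g=5 f=9, (4,2) g=4 f=7, (5,2) g=3 f=7, (6,3) g=1 f=7]

order=[(3,3) → (2,3) → (3,2)]; open=[(1,3) g=6 f=9, (2,4) g=6 f=9, (3,1) g=6 f=7, (3,4) g=5 f=9, (4,2) g=4 f=7, (5,2) g=3 f=7, (6,3) g=1 f=7]; closed=[(2,3), (3,2), (3,3), (4,3), (5,3), (5,4), (6,4)]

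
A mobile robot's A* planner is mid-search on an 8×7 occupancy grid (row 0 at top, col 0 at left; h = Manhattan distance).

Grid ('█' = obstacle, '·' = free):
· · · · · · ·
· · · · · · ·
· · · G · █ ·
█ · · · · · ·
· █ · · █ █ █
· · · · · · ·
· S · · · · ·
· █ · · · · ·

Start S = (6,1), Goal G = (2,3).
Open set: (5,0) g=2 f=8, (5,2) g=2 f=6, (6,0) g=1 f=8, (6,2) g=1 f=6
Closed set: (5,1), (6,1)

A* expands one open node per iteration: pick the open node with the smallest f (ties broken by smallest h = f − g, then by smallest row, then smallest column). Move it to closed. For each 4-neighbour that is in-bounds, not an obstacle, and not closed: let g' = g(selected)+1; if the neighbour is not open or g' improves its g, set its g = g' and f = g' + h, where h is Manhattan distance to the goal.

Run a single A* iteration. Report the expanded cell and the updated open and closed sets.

expanded=(5,2); open=[(4,2) g=3 f=6, (5,0) g=2 f=8, (5,3) g=3 f=6, (6,0) g=1 f=8, (6,2) g=1 f=6]; closed=[(5,1), (5,2), (6,1)]

step 1: expand (5,2) (f=6, h=4) → closed; open now [(4,2) g=3 f=6, (5,0) g=2 f=8, (5,3) g=3 f=6, (6,0) g=1 f=8, (6,2) g=1 f=6]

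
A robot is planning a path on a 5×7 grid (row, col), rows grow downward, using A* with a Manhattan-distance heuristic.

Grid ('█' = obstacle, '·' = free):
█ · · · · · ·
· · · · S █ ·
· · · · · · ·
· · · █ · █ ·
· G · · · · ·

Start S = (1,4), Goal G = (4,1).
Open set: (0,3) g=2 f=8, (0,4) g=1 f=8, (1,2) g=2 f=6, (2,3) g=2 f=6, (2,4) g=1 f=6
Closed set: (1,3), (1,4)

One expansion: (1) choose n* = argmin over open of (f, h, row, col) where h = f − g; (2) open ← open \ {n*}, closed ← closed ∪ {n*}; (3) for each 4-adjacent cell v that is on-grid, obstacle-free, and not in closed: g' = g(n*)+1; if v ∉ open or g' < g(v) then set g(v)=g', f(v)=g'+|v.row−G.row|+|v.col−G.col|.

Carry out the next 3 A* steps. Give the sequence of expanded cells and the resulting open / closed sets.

order=[(1,2) → (1,1) → (2,1)]; open=[(0,1) g=4 f=8, (0,2) g=3 f=8, (0,3) g=2 f=8, (0,4) g=1 f=8, (1,0) g=4 f=8, (2,0) g=5 f=8, (2,2) g=3 f=6, (2,3) g=2 f=6, (2,4) g=1 f=6, (3,1) g=5 f=6]; closed=[(1,1), (1,2), (1,3), (1,4), (2,1)]

step 1: expand (1,2) (f=6, h=4) → closed; open now [(0,2) g=3 f=8, (0,3) g=2 f=8, (0,4) g=1 f=8, (1,1) g=3 f=6, (2,2) g=3 f=6, (2,3) g=2 f=6, (2,4) g=1 f=6]
step 2: expand (1,1) (f=6, h=3) → closed; open now [(0,1) g=4 f=8, (0,2) g=3 f=8, (0,3) g=2 f=8, (0,4) g=1 f=8, (1,0) g=4 f=8, (2,1) g=4 f=6, (2,2) g=3 f=6, (2,3) g=2 f=6, (2,4) g=1 f=6]
step 3: expand (2,1) (f=6, h=2) → closed; open now [(0,1) g=4 f=8, (0,2) g=3 f=8, (0,3) g=2 f=8, (0,4) g=1 f=8, (1,0) g=4 f=8, (2,0) g=5 f=8, (2,2) g=3 f=6, (2,3) g=2 f=6, (2,4) g=1 f=6, (3,1) g=5 f=6]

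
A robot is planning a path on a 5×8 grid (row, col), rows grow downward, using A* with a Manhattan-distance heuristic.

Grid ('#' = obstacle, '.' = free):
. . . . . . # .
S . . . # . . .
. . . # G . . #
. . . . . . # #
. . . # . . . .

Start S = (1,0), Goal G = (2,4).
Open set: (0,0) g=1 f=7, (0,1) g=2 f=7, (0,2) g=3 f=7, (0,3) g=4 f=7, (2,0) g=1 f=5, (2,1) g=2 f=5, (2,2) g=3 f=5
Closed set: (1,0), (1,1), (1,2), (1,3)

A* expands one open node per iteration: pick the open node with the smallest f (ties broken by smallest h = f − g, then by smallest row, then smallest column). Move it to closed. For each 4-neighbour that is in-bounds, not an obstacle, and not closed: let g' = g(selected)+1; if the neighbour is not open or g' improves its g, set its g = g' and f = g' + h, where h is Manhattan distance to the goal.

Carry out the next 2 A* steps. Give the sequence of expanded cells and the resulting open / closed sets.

order=[(2,2) → (2,1)]; open=[(0,0) g=1 f=7, (0,1) g=2 f=7, (0,2) g=3 f=7, (0,3) g=4 f=7, (2,0) g=1 f=5, (3,1) g=3 f=7, (3,2) g=4 f=7]; closed=[(1,0), (1,1), (1,2), (1,3), (2,1), (2,2)]

step 1: expand (2,2) (f=5, h=2) → closed; open now [(0,0) g=1 f=7, (0,1) g=2 f=7, (0,2) g=3 f=7, (0,3) g=4 f=7, (2,0) g=1 f=5, (2,1) g=2 f=5, (3,2) g=4 f=7]
step 2: expand (2,1) (f=5, h=3) → closed; open now [(0,0) g=1 f=7, (0,1) g=2 f=7, (0,2) g=3 f=7, (0,3) g=4 f=7, (2,0) g=1 f=5, (3,1) g=3 f=7, (3,2) g=4 f=7]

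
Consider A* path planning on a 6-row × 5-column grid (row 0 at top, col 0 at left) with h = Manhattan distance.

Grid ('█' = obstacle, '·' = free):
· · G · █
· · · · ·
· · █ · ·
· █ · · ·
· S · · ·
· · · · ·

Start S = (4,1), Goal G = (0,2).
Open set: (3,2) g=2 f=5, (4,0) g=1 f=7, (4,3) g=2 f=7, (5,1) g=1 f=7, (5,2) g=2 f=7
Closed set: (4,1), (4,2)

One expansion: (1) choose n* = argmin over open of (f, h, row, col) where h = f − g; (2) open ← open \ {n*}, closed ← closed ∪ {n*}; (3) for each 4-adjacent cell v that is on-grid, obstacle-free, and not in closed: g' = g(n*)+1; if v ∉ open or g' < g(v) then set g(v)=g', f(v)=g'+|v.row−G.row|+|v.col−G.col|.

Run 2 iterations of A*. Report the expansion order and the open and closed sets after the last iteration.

step 1: expand (3,2) (f=5, h=3) → closed; open now [(3,3) g=3 f=7, (4,0) g=1 f=7, (4,3) g=2 f=7, (5,1) g=1 f=7, (5,2) g=2 f=7]
step 2: expand (3,3) (f=7, h=4) → closed; open now [(2,3) g=4 f=7, (3,4) g=4 f=9, (4,0) g=1 f=7, (4,3) g=2 f=7, (5,1) g=1 f=7, (5,2) g=2 f=7]

order=[(3,2) → (3,3)]; open=[(2,3) g=4 f=7, (3,4) g=4 f=9, (4,0) g=1 f=7, (4,3) g=2 f=7, (5,1) g=1 f=7, (5,2) g=2 f=7]; closed=[(3,2), (3,3), (4,1), (4,2)]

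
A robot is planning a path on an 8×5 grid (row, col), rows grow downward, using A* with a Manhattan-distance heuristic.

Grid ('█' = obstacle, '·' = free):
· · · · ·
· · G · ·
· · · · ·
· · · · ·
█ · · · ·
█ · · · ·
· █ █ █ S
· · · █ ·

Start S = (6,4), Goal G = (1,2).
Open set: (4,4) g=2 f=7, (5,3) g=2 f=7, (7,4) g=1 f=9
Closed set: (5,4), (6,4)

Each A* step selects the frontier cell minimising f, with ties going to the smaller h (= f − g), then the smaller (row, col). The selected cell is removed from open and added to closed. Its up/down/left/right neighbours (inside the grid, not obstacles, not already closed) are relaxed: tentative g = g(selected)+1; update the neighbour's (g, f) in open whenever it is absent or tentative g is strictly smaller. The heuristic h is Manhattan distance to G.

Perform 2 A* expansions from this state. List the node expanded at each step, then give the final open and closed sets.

order=[(4,4) → (3,4)]; open=[(2,4) g=4 f=7, (3,3) g=4 f=7, (4,3) g=3 f=7, (5,3) g=2 f=7, (7,4) g=1 f=9]; closed=[(3,4), (4,4), (5,4), (6,4)]

step 1: expand (4,4) (f=7, h=5) → closed; open now [(3,4) g=3 f=7, (4,3) g=3 f=7, (5,3) g=2 f=7, (7,4) g=1 f=9]
step 2: expand (3,4) (f=7, h=4) → closed; open now [(2,4) g=4 f=7, (3,3) g=4 f=7, (4,3) g=3 f=7, (5,3) g=2 f=7, (7,4) g=1 f=9]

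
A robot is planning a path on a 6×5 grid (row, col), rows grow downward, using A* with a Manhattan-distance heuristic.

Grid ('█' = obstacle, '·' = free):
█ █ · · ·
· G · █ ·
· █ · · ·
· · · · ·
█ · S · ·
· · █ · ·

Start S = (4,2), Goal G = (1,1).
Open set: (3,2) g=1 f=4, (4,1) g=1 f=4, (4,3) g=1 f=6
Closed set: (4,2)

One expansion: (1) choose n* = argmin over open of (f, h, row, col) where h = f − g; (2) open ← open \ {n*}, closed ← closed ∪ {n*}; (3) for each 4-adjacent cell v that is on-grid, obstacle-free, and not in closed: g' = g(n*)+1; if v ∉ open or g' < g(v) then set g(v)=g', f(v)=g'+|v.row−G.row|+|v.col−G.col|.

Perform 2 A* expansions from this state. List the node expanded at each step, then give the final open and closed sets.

step 1: expand (3,2) (f=4, h=3) → closed; open now [(2,2) g=2 f=4, (3,1) g=2 f=4, (3,3) g=2 f=6, (4,1) g=1 f=4, (4,3) g=1 f=6]
step 2: expand (2,2) (f=4, h=2) → closed; open now [(1,2) g=3 f=4, (2,3) g=3 f=6, (3,1) g=2 f=4, (3,3) g=2 f=6, (4,1) g=1 f=4, (4,3) g=1 f=6]

order=[(3,2) → (2,2)]; open=[(1,2) g=3 f=4, (2,3) g=3 f=6, (3,1) g=2 f=4, (3,3) g=2 f=6, (4,1) g=1 f=4, (4,3) g=1 f=6]; closed=[(2,2), (3,2), (4,2)]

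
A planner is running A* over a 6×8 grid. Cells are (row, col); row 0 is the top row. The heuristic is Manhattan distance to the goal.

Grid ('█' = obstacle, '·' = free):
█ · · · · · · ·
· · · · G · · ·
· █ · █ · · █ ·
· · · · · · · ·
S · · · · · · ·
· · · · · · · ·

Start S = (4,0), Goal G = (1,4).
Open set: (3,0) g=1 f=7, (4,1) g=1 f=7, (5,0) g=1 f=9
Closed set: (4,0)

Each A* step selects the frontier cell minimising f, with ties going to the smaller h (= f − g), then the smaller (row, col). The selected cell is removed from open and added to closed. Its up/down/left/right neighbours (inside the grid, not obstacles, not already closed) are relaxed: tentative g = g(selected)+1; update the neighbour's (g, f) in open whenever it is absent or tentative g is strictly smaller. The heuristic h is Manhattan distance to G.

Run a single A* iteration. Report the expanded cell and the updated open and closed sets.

expanded=(3,0); open=[(2,0) g=2 f=7, (3,1) g=2 f=7, (4,1) g=1 f=7, (5,0) g=1 f=9]; closed=[(3,0), (4,0)]

step 1: expand (3,0) (f=7, h=6) → closed; open now [(2,0) g=2 f=7, (3,1) g=2 f=7, (4,1) g=1 f=7, (5,0) g=1 f=9]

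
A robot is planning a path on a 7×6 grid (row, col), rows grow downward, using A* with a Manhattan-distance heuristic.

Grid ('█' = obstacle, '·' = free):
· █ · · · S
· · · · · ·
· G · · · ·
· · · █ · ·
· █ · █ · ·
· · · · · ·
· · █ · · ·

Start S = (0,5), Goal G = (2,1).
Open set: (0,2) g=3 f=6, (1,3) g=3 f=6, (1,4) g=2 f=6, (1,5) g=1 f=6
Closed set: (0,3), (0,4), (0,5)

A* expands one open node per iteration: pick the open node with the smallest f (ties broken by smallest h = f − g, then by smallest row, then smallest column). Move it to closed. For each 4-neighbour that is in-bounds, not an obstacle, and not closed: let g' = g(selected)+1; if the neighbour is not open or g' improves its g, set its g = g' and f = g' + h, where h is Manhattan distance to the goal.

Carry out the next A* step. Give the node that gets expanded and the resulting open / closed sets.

expanded=(0,2); open=[(1,2) g=4 f=6, (1,3) g=3 f=6, (1,4) g=2 f=6, (1,5) g=1 f=6]; closed=[(0,2), (0,3), (0,4), (0,5)]

step 1: expand (0,2) (f=6, h=3) → closed; open now [(1,2) g=4 f=6, (1,3) g=3 f=6, (1,4) g=2 f=6, (1,5) g=1 f=6]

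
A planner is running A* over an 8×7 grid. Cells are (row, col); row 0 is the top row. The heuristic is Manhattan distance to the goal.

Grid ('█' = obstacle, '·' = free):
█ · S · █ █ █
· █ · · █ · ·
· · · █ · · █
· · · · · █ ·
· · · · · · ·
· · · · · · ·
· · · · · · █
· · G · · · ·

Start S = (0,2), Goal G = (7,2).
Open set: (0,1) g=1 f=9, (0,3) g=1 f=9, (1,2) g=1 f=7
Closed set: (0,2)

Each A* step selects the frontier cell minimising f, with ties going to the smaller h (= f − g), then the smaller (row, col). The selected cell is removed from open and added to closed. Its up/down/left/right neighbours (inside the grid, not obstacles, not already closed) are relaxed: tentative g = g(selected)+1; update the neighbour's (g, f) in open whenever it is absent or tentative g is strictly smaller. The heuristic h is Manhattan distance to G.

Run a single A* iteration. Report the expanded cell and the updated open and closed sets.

expanded=(1,2); open=[(0,1) g=1 f=9, (0,3) g=1 f=9, (1,3) g=2 f=9, (2,2) g=2 f=7]; closed=[(0,2), (1,2)]

step 1: expand (1,2) (f=7, h=6) → closed; open now [(0,1) g=1 f=9, (0,3) g=1 f=9, (1,3) g=2 f=9, (2,2) g=2 f=7]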